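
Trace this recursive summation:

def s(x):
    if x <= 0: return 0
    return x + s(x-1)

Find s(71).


s(71)
= 71 + 70 + 69 + 68 + 67 + 66 + 65 + 64 + 63 + 62 + 61 + 60 + 59 + 58 + 57 + 56 + 55 + 54 + 53 + 52 + 51 + 50 + 49 + 48 + 47 + 46 + 45 + 44 + 43 + 42 + 41 + 40 + 39 + 38 + 37 + 36 + 35 + 34 + 33 + 32 + 31 + 30 + 29 + 28 + 27 + 26 + 25 + 24 + 23 + 22 + 21 + 20 + 19 + 18 + 17 + 16 + 15 + 14 + 13 + 12 + 11 + 10 + 9 + 8 + 7 + 6 + 5 + 4 + 3 + 2 + 1 + s(0)
= 71 + 70 + 69 + 68 + 67 + 66 + 65 + 64 + 63 + 62 + 61 + 60 + 59 + 58 + 57 + 56 + 55 + 54 + 53 + 52 + 51 + 50 + 49 + 48 + 47 + 46 + 45 + 44 + 43 + 42 + 41 + 40 + 39 + 38 + 37 + 36 + 35 + 34 + 33 + 32 + 31 + 30 + 29 + 28 + 27 + 26 + 25 + 24 + 23 + 22 + 21 + 20 + 19 + 18 + 17 + 16 + 15 + 14 + 13 + 12 + 11 + 10 + 9 + 8 + 7 + 6 + 5 + 4 + 3 + 2 + 1 + 0
= 2556

2556


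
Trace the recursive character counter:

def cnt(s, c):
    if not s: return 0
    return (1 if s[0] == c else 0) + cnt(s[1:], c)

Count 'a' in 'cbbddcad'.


s[0]='c' != 'a' -> 0
s[0]='b' != 'a' -> 0
s[0]='b' != 'a' -> 0
s[0]='d' != 'a' -> 0
s[0]='d' != 'a' -> 0
s[0]='c' != 'a' -> 0
s[0]='a' == 'a' -> 1
s[0]='d' != 'a' -> 0
Sum: 0 + 0 + 0 + 0 + 0 + 0 + 1 + 0 = 1

1


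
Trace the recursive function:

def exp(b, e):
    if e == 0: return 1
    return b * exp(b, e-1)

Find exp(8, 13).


exp(8, 13)
= 8 * exp(8, 12)
= 8 * 8 * exp(8, 11)
= 8 * 8 * 8 * exp(8, 10)
= 8 * 8 * 8 * 8 * exp(8, 9)
= 8 * 8 * 8 * 8 * 8 * exp(8, 8)
= 8 * 8 * 8 * 8 * 8 * 8 * exp(8, 7)
= 8 * 8 * 8 * 8 * 8 * 8 * 8 * exp(8, 6)
= 8 * 8 * 8 * 8 * 8 * 8 * 8 * 8 * exp(8, 5)
= 8 * 8 * 8 * 8 * 8 * 8 * 8 * 8 * 8 * exp(8, 4)
= 8 * 8 * 8 * 8 * 8 * 8 * 8 * 8 * 8 * 8 * exp(8, 3)
= 8 * 8 * 8 * 8 * 8 * 8 * 8 * 8 * 8 * 8 * 8 * exp(8, 2)
= 8 * 8 * 8 * 8 * 8 * 8 * 8 * 8 * 8 * 8 * 8 * 8 * exp(8, 1)
= 8 * 8 * 8 * 8 * 8 * 8 * 8 * 8 * 8 * 8 * 8 * 8 * 8 * exp(8, 0)
= 8 * 8 * 8 * 8 * 8 * 8 * 8 * 8 * 8 * 8 * 8 * 8 * 8 * 1
= 549755813888

549755813888


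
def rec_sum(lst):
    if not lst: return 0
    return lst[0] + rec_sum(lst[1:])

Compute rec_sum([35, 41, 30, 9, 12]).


rec_sum([35, 41, 30, 9, 12]) = 35 + rec_sum([41, 30, 9, 12])
rec_sum([41, 30, 9, 12]) = 41 + rec_sum([30, 9, 12])
rec_sum([30, 9, 12]) = 30 + rec_sum([9, 12])
rec_sum([9, 12]) = 9 + rec_sum([12])
rec_sum([12]) = 12 + rec_sum([])
rec_sum([]) = 0  (base case)
Total: 35 + 41 + 30 + 9 + 12 + 0 = 127

127


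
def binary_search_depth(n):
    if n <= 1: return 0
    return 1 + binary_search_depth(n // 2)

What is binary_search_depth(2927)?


2927 / 2 = 1463
1463 / 2 = 731
731 / 2 = 365
365 / 2 = 182
182 / 2 = 91
91 / 2 = 45
45 / 2 = 22
22 / 2 = 11
11 / 2 = 5
5 / 2 = 2
2 / 2 = 1
Reached 1 after 11 halvings

11


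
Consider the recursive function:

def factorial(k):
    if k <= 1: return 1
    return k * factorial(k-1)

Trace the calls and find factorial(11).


factorial(11)
= 11 * factorial(10)
= 11 * 10 * factorial(9)
= 11 * 10 * 9 * factorial(8)
= 11 * 10 * 9 * 8 * factorial(7)
= 11 * 10 * 9 * 8 * 7 * factorial(6)
= 11 * 10 * 9 * 8 * 7 * 6 * factorial(5)
= 11 * 10 * 9 * 8 * 7 * 6 * 5 * factorial(4)
= 11 * 10 * 9 * 8 * 7 * 6 * 5 * 4 * factorial(3)
= 11 * 10 * 9 * 8 * 7 * 6 * 5 * 4 * 3 * factorial(2)
= 11 * 10 * 9 * 8 * 7 * 6 * 5 * 4 * 3 * 2 * factorial(1)
= 11 * 10 * 9 * 8 * 7 * 6 * 5 * 4 * 3 * 2 * 1
= 39916800

39916800


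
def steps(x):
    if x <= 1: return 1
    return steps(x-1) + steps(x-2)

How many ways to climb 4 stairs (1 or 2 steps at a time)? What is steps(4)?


Building up from base cases:
steps(0) = 1
steps(1) = 1
steps(2) = steps(1) + steps(0) = 1 + 1 = 2
steps(3) = steps(2) + steps(1) = 2 + 1 = 3
steps(4) = steps(3) + steps(2) = 3 + 2 = 5

5


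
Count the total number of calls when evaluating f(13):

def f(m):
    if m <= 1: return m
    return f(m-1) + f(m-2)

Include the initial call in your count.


Let C(n) = total calls for f(n)
C(0) = 1, C(1) = 1
C(2) = 1 + C(1) + C(0) = 1 + 1 + 1 = 3
C(3) = 1 + C(2) + C(1) = 1 + 3 + 1 = 5
C(4) = 1 + C(3) + C(2) = 1 + 5 + 3 = 9
C(5) = 1 + C(4) + C(3) = 1 + 9 + 5 = 15
C(6) = 1 + C(5) + C(4) = 1 + 15 + 9 = 25
C(7) = 1 + C(6) + C(5) = 1 + 25 + 15 = 41
C(8) = 1 + C(7) + C(6) = 1 + 41 + 25 = 67
C(9) = 1 + C(8) + C(7) = 1 + 67 + 41 = 109
C(10) = 1 + C(9) + C(8) = 1 + 109 + 67 = 177
C(11) = 1 + C(10) + C(9) = 1 + 177 + 109 = 287
C(12) = 1 + C(11) + C(10) = 1 + 287 + 177 = 465
C(13) = 1 + C(12) + C(11) = 1 + 465 + 287 = 753

753


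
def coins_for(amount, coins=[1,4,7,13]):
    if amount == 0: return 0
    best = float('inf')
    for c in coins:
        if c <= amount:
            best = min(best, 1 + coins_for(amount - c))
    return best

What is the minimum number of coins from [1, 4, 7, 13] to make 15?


Building up with DP:
coins_for(0) = 0
coins_for(1) = min(1+coins_for(0)=1+0=1) = 1
coins_for(2) = min(1+coins_for(1)=1+1=2) = 2
coins_for(3) = min(1+coins_for(2)=1+2=3) = 3
coins_for(4) = min(1+coins_for(3)=1+3=4, 1+coins_for(0)=1+0=1) = 1
coins_for(5) = min(1+coins_for(4)=1+1=2, 1+coins_for(1)=1+1=2) = 2
coins_for(6) = min(1+coins_for(5)=1+2=3, 1+coins_for(2)=1+2=3) = 3
coins_for(7) = min(1+coins_for(6)=1+3=4, 1+coins_for(3)=1+3=4, 1+coins_for(0)=1+0=1) = 1
coins_for(8) = min(1+coins_for(7)=1+1=2, 1+coins_for(4)=1+1=2, 1+coins_for(1)=1+1=2) = 2
coins_for(9) = min(1+coins_for(8)=1+2=3, 1+coins_for(5)=1+2=3, 1+coins_for(2)=1+2=3) = 3
coins_for(10) = min(1+coins_for(9)=1+3=4, 1+coins_for(6)=1+3=4, 1+coins_for(3)=1+3=4) = 4
coins_for(11) = min(1+coins_for(10)=1+4=5, 1+coins_for(7)=1+1=2, 1+coins_for(4)=1+1=2) = 2
coins_for(12) = min(1+coins_for(11)=1+2=3, 1+coins_for(8)=1+2=3, 1+coins_for(5)=1+2=3) = 3
coins_for(13) = min(1+coins_for(12)=1+3=4, 1+coins_for(9)=1+3=4, 1+coins_for(6)=1+3=4, 1+coins_for(0)=1+0=1) = 1
coins_for(14) = min(1+coins_for(13)=1+1=2, 1+coins_for(10)=1+4=5, 1+coins_for(7)=1+1=2, 1+coins_for(1)=1+1=2) = 2
coins_for(15) = min(1+coins_for(14)=1+2=3, 1+coins_for(11)=1+2=3, 1+coins_for(8)=1+2=3, 1+coins_for(2)=1+2=3) = 3

3


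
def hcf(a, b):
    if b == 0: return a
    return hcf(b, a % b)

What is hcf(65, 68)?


hcf(65, 68) = hcf(68, 65)
hcf(68, 65) = hcf(65, 3)
hcf(65, 3) = hcf(3, 2)
hcf(3, 2) = hcf(2, 1)
hcf(2, 1) = hcf(1, 0)
hcf(1, 0) = 1  (base case)

1


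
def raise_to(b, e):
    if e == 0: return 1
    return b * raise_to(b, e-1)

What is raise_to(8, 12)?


raise_to(8, 12)
= 8 * raise_to(8, 11)
= 8 * 8 * raise_to(8, 10)
= 8 * 8 * 8 * raise_to(8, 9)
= 8 * 8 * 8 * 8 * raise_to(8, 8)
= 8 * 8 * 8 * 8 * 8 * raise_to(8, 7)
= 8 * 8 * 8 * 8 * 8 * 8 * raise_to(8, 6)
= 8 * 8 * 8 * 8 * 8 * 8 * 8 * raise_to(8, 5)
= 8 * 8 * 8 * 8 * 8 * 8 * 8 * 8 * raise_to(8, 4)
= 8 * 8 * 8 * 8 * 8 * 8 * 8 * 8 * 8 * raise_to(8, 3)
= 8 * 8 * 8 * 8 * 8 * 8 * 8 * 8 * 8 * 8 * raise_to(8, 2)
= 8 * 8 * 8 * 8 * 8 * 8 * 8 * 8 * 8 * 8 * 8 * raise_to(8, 1)
= 8 * 8 * 8 * 8 * 8 * 8 * 8 * 8 * 8 * 8 * 8 * 8 * raise_to(8, 0)
= 8 * 8 * 8 * 8 * 8 * 8 * 8 * 8 * 8 * 8 * 8 * 8 * 1
= 68719476736

68719476736


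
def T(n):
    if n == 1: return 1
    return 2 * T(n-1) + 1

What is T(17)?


T(17) = 2 * T(16) + 1
T(16) = 2 * T(15) + 1
T(15) = 2 * T(14) + 1
T(14) = 2 * T(13) + 1
T(13) = 2 * T(12) + 1
T(12) = 2 * T(11) + 1
T(11) = 2 * T(10) + 1
T(10) = 2 * T(9) + 1
T(9) = 2 * T(8) + 1
T(8) = 2 * T(7) + 1
T(7) = 2 * T(6) + 1
T(6) = 2 * T(5) + 1
T(5) = 2 * T(4) + 1
T(4) = 2 * T(3) + 1
T(3) = 2 * T(2) + 1
T(2) = 2 * T(1) + 1
T(1) = 1  (base case)
T(2) = 2 * 1 + 1 = 3
T(3) = 2 * 3 + 1 = 7
T(4) = 2 * 7 + 1 = 15
T(5) = 2 * 15 + 1 = 31
T(6) = 2 * 31 + 1 = 63
T(7) = 2 * 63 + 1 = 127
T(8) = 2 * 127 + 1 = 255
T(9) = 2 * 255 + 1 = 511
T(10) = 2 * 511 + 1 = 1023
T(11) = 2 * 1023 + 1 = 2047
T(12) = 2 * 2047 + 1 = 4095
T(13) = 2 * 4095 + 1 = 8191
T(14) = 2 * 8191 + 1 = 16383
T(15) = 2 * 16383 + 1 = 32767
T(16) = 2 * 32767 + 1 = 65535
T(17) = 2 * 65535 + 1 = 131071

131071


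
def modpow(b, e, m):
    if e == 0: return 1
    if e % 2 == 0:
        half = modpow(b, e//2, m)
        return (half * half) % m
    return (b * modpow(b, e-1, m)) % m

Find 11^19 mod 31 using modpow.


modpow(11, 19, 31): e is odd, compute modpow(11, 18, 31)
  modpow(11, 18, 31): e is even, compute modpow(11, 9, 31)
    modpow(11, 9, 31): e is odd, compute modpow(11, 8, 31)
      modpow(11, 8, 31): e is even, compute modpow(11, 4, 31)
        modpow(11, 4, 31): e is even, compute modpow(11, 2, 31)
          modpow(11, 2, 31): e is even, compute modpow(11, 1, 31)
          modpow(11, 1, 31): e is odd, compute modpow(11, 0, 31)
          modpow(11, 0, 31) = 1
          (11 * 1) % 31 = 11
          half=11, (11*11) % 31 = 28
        half=28, (28*28) % 31 = 9
      half=9, (9*9) % 31 = 19
    (11 * 19) % 31 = 23
  half=23, (23*23) % 31 = 2
(11 * 2) % 31 = 22

22


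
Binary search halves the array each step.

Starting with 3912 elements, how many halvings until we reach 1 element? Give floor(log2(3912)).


3912 / 2 = 1956
1956 / 2 = 978
978 / 2 = 489
489 / 2 = 244
244 / 2 = 122
122 / 2 = 61
61 / 2 = 30
30 / 2 = 15
15 / 2 = 7
7 / 2 = 3
3 / 2 = 1
Reached 1 after 11 halvings

11


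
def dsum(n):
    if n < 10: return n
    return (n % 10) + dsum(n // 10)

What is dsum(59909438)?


dsum(59909438) = 8 + dsum(5990943)
dsum(5990943) = 3 + dsum(599094)
dsum(599094) = 4 + dsum(59909)
dsum(59909) = 9 + dsum(5990)
dsum(5990) = 0 + dsum(599)
dsum(599) = 9 + dsum(59)
dsum(59) = 9 + dsum(5)
dsum(5) = 5  (base case)
Total: 8 + 3 + 4 + 9 + 0 + 9 + 9 + 5 = 47

47


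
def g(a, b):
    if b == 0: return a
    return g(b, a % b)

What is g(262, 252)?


g(262, 252) = g(252, 10)
g(252, 10) = g(10, 2)
g(10, 2) = g(2, 0)
g(2, 0) = 2  (base case)

2


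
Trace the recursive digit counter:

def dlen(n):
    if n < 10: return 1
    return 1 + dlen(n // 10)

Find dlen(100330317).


dlen(100330317) = 1 + dlen(10033031)
dlen(10033031) = 1 + dlen(1003303)
dlen(1003303) = 1 + dlen(100330)
dlen(100330) = 1 + dlen(10033)
dlen(10033) = 1 + dlen(1003)
dlen(1003) = 1 + dlen(100)
dlen(100) = 1 + dlen(10)
dlen(10) = 1 + dlen(1)
dlen(1) = 1  (base case: 1 < 10)
Unwinding: 1 + 1 + 1 + 1 + 1 + 1 + 1 + 1 + 1 = 9

9


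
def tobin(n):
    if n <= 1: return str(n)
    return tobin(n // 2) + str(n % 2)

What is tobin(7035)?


tobin(7035) = tobin(3517) + '1'
tobin(3517) = tobin(1758) + '1'
tobin(1758) = tobin(879) + '0'
tobin(879) = tobin(439) + '1'
tobin(439) = tobin(219) + '1'
tobin(219) = tobin(109) + '1'
tobin(109) = tobin(54) + '1'
tobin(54) = tobin(27) + '0'
tobin(27) = tobin(13) + '1'
tobin(13) = tobin(6) + '1'
tobin(6) = tobin(3) + '0'
tobin(3) = tobin(1) + '1'
tobin(1) = '1'  (base case)
Concatenating: '1' + '1' + '0' + '1' + '1' + '0' + '1' + '1' + '1' + '1' + '0' + '1' + '1' = '1101101111011'

1101101111011


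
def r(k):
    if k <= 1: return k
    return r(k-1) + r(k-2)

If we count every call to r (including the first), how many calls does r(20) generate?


Let C(n) = total calls for r(n)
C(0) = 1, C(1) = 1
C(2) = 1 + C(1) + C(0) = 1 + 1 + 1 = 3
C(3) = 1 + C(2) + C(1) = 1 + 3 + 1 = 5
C(4) = 1 + C(3) + C(2) = 1 + 5 + 3 = 9
C(5) = 1 + C(4) + C(3) = 1 + 9 + 5 = 15
C(6) = 1 + C(5) + C(4) = 1 + 15 + 9 = 25
C(7) = 1 + C(6) + C(5) = 1 + 25 + 15 = 41
C(8) = 1 + C(7) + C(6) = 1 + 41 + 25 = 67
C(9) = 1 + C(8) + C(7) = 1 + 67 + 41 = 109
C(10) = 1 + C(9) + C(8) = 1 + 109 + 67 = 177
C(11) = 1 + C(10) + C(9) = 1 + 177 + 109 = 287
C(12) = 1 + C(11) + C(10) = 1 + 287 + 177 = 465
C(13) = 1 + C(12) + C(11) = 1 + 465 + 287 = 753
C(14) = 1 + C(13) + C(12) = 1 + 753 + 465 = 1219
C(15) = 1 + C(14) + C(13) = 1 + 1219 + 753 = 1973
C(16) = 1 + C(15) + C(14) = 1 + 1973 + 1219 = 3193
C(17) = 1 + C(16) + C(15) = 1 + 3193 + 1973 = 5167
C(18) = 1 + C(17) + C(16) = 1 + 5167 + 3193 = 8361
C(19) = 1 + C(18) + C(17) = 1 + 8361 + 5167 = 13529
C(20) = 1 + C(19) + C(18) = 1 + 13529 + 8361 = 21891

21891


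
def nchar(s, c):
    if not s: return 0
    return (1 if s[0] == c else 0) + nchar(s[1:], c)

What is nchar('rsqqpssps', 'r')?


s[0]='r' == 'r' -> 1
s[0]='s' != 'r' -> 0
s[0]='q' != 'r' -> 0
s[0]='q' != 'r' -> 0
s[0]='p' != 'r' -> 0
s[0]='s' != 'r' -> 0
s[0]='s' != 'r' -> 0
s[0]='p' != 'r' -> 0
s[0]='s' != 'r' -> 0
Sum: 1 + 0 + 0 + 0 + 0 + 0 + 0 + 0 + 0 = 1

1


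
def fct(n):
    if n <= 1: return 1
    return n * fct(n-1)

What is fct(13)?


fct(13)
= 13 * fct(12)
= 13 * 12 * fct(11)
= 13 * 12 * 11 * fct(10)
= 13 * 12 * 11 * 10 * fct(9)
= 13 * 12 * 11 * 10 * 9 * fct(8)
= 13 * 12 * 11 * 10 * 9 * 8 * fct(7)
= 13 * 12 * 11 * 10 * 9 * 8 * 7 * fct(6)
= 13 * 12 * 11 * 10 * 9 * 8 * 7 * 6 * fct(5)
= 13 * 12 * 11 * 10 * 9 * 8 * 7 * 6 * 5 * fct(4)
= 13 * 12 * 11 * 10 * 9 * 8 * 7 * 6 * 5 * 4 * fct(3)
= 13 * 12 * 11 * 10 * 9 * 8 * 7 * 6 * 5 * 4 * 3 * fct(2)
= 13 * 12 * 11 * 10 * 9 * 8 * 7 * 6 * 5 * 4 * 3 * 2 * fct(1)
= 13 * 12 * 11 * 10 * 9 * 8 * 7 * 6 * 5 * 4 * 3 * 2 * 1
= 6227020800

6227020800


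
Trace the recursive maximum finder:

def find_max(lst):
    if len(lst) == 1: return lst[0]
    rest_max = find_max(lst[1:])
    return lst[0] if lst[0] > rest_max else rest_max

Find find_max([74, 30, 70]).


find_max([74, 30, 70]): compare 74 with find_max([30, 70])
find_max([30, 70]): compare 30 with find_max([70])
find_max([70]) = 70  (base case)
Compare 30 with 70 -> 70
Compare 74 with 70 -> 74

74


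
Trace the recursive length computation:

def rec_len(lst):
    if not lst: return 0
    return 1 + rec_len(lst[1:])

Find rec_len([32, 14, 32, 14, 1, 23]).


rec_len([32, 14, 32, 14, 1, 23]) = 1 + rec_len([14, 32, 14, 1, 23])
rec_len([14, 32, 14, 1, 23]) = 1 + rec_len([32, 14, 1, 23])
rec_len([32, 14, 1, 23]) = 1 + rec_len([14, 1, 23])
rec_len([14, 1, 23]) = 1 + rec_len([1, 23])
rec_len([1, 23]) = 1 + rec_len([23])
rec_len([23]) = 1 + rec_len([])
rec_len([]) = 0  (base case)
Unwinding: 1 + 1 + 1 + 1 + 1 + 1 + 0 = 6

6


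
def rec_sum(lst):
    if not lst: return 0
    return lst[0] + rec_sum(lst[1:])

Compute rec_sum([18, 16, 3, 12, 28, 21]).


rec_sum([18, 16, 3, 12, 28, 21]) = 18 + rec_sum([16, 3, 12, 28, 21])
rec_sum([16, 3, 12, 28, 21]) = 16 + rec_sum([3, 12, 28, 21])
rec_sum([3, 12, 28, 21]) = 3 + rec_sum([12, 28, 21])
rec_sum([12, 28, 21]) = 12 + rec_sum([28, 21])
rec_sum([28, 21]) = 28 + rec_sum([21])
rec_sum([21]) = 21 + rec_sum([])
rec_sum([]) = 0  (base case)
Total: 18 + 16 + 3 + 12 + 28 + 21 + 0 = 98

98


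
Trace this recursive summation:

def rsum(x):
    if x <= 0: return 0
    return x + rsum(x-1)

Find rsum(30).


rsum(30)
= 30 + 29 + 28 + 27 + 26 + 25 + 24 + 23 + 22 + 21 + 20 + 19 + 18 + 17 + 16 + 15 + 14 + 13 + 12 + 11 + 10 + 9 + 8 + 7 + 6 + 5 + 4 + 3 + 2 + 1 + rsum(0)
= 30 + 29 + 28 + 27 + 26 + 25 + 24 + 23 + 22 + 21 + 20 + 19 + 18 + 17 + 16 + 15 + 14 + 13 + 12 + 11 + 10 + 9 + 8 + 7 + 6 + 5 + 4 + 3 + 2 + 1 + 0
= 465

465


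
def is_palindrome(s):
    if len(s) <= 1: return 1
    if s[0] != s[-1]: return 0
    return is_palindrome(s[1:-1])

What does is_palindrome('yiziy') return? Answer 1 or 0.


is_palindrome('yiziy'): s[0]='y' == s[-1]='y' -> check is_palindrome('izi')
is_palindrome('izi'): s[0]='i' == s[-1]='i' -> check is_palindrome('z')
is_palindrome('z'): len <= 1 -> return 1  (base case)
Result: 1 (palindrome)

1


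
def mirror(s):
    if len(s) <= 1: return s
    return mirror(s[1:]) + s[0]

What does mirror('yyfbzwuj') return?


mirror('yyfbzwuj') = mirror('yfbzwuj') + 'y'
mirror('yfbzwuj') = mirror('fbzwuj') + 'y'
mirror('fbzwuj') = mirror('bzwuj') + 'f'
mirror('bzwuj') = mirror('zwuj') + 'b'
mirror('zwuj') = mirror('wuj') + 'z'
mirror('wuj') = mirror('uj') + 'w'
mirror('uj') = mirror('j') + 'u'
mirror('j') = 'j'  (base case)
Concatenating: 'j' + 'u' + 'w' + 'z' + 'b' + 'f' + 'y' + 'y' = 'juwzbfyy'

juwzbfyy


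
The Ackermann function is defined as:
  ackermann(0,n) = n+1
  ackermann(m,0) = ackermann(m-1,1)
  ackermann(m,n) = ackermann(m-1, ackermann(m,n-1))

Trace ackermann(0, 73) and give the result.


ackermann(0, 73) = 74
Result: ackermann(0, 73) = 74

74


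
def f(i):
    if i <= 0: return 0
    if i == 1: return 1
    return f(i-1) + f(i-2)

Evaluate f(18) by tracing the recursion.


Computing f(18) bottom-up:
f(0) = 0
f(1) = 1
f(2) = f(1) + f(0) = 1 + 0 = 1
f(3) = f(2) + f(1) = 1 + 1 = 2
f(4) = f(3) + f(2) = 2 + 1 = 3
f(5) = f(4) + f(3) = 3 + 2 = 5
f(6) = f(5) + f(4) = 5 + 3 = 8
f(7) = f(6) + f(5) = 8 + 5 = 13
f(8) = f(7) + f(6) = 13 + 8 = 21
f(9) = f(8) + f(7) = 21 + 13 = 34
f(10) = f(9) + f(8) = 34 + 21 = 55
f(11) = f(10) + f(9) = 55 + 34 = 89
f(12) = f(11) + f(10) = 89 + 55 = 144
f(13) = f(12) + f(11) = 144 + 89 = 233
f(14) = f(13) + f(12) = 233 + 144 = 377
f(15) = f(14) + f(13) = 377 + 233 = 610
f(16) = f(15) + f(14) = 610 + 377 = 987
f(17) = f(16) + f(15) = 987 + 610 = 1597
f(18) = f(17) + f(16) = 1597 + 987 = 2584

2584


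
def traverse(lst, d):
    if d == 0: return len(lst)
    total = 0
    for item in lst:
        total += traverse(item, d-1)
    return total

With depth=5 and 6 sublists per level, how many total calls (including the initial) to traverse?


At depth 0 (root): 1 call
At depth 1: each of 1 parents calls traverse on 6 children = 6 calls
At depth 2: each of 6 parents calls traverse on 6 children = 36 calls
At depth 3: each of 36 parents calls traverse on 6 children = 216 calls
At depth 4: each of 216 parents calls traverse on 6 children = 1296 calls
At depth 5: each of 1296 parents calls traverse on 6 children = 7776 calls
Total: 1 + 6 + 36 + 216 + 1296 + 7776 = 9331

9331


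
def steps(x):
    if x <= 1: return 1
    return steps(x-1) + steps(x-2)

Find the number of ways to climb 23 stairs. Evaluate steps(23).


Building up from base cases:
steps(0) = 1
steps(1) = 1
steps(2) = steps(1) + steps(0) = 1 + 1 = 2
steps(3) = steps(2) + steps(1) = 2 + 1 = 3
steps(4) = steps(3) + steps(2) = 3 + 2 = 5
steps(5) = steps(4) + steps(3) = 5 + 3 = 8
steps(6) = steps(5) + steps(4) = 8 + 5 = 13
steps(7) = steps(6) + steps(5) = 13 + 8 = 21
steps(8) = steps(7) + steps(6) = 21 + 13 = 34
steps(9) = steps(8) + steps(7) = 34 + 21 = 55
steps(10) = steps(9) + steps(8) = 55 + 34 = 89
steps(11) = steps(10) + steps(9) = 89 + 55 = 144
steps(12) = steps(11) + steps(10) = 144 + 89 = 233
steps(13) = steps(12) + steps(11) = 233 + 144 = 377
steps(14) = steps(13) + steps(12) = 377 + 233 = 610
steps(15) = steps(14) + steps(13) = 610 + 377 = 987
steps(16) = steps(15) + steps(14) = 987 + 610 = 1597
steps(17) = steps(16) + steps(15) = 1597 + 987 = 2584
steps(18) = steps(17) + steps(16) = 2584 + 1597 = 4181
steps(19) = steps(18) + steps(17) = 4181 + 2584 = 6765
steps(20) = steps(19) + steps(18) = 6765 + 4181 = 10946
steps(21) = steps(20) + steps(19) = 10946 + 6765 = 17711
steps(22) = steps(21) + steps(20) = 17711 + 10946 = 28657
steps(23) = steps(22) + steps(21) = 28657 + 17711 = 46368

46368


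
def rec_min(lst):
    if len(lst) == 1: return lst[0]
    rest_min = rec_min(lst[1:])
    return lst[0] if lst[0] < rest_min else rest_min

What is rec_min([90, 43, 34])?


rec_min([90, 43, 34]): compare 90 with rec_min([43, 34])
rec_min([43, 34]): compare 43 with rec_min([34])
rec_min([34]) = 34  (base case)
Compare 43 with 34 -> 34
Compare 90 with 34 -> 34

34


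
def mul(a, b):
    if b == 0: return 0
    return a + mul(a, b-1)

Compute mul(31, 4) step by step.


mul(31, 4) = 31 + mul(31, 3)
mul(31, 3) = 31 + mul(31, 2)
mul(31, 2) = 31 + mul(31, 1)
mul(31, 1) = 31 + mul(31, 0)
mul(31, 0) = 0  (base case)
Total: 31 + 31 + 31 + 31 + 0 = 124

124


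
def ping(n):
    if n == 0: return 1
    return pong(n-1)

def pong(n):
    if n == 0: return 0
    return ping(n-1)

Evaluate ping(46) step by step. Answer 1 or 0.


ping(46) = pong(45)
pong(45) = ping(44)
ping(44) = pong(43)
pong(43) = ping(42)
ping(42) = pong(41)
pong(41) = ping(40)
ping(40) = pong(39)
pong(39) = ping(38)
ping(38) = pong(37)
pong(37) = ping(36)
ping(36) = pong(35)
pong(35) = ping(34)
ping(34) = pong(33)
pong(33) = ping(32)
ping(32) = pong(31)
pong(31) = ping(30)
ping(30) = pong(29)
pong(29) = ping(28)
ping(28) = pong(27)
pong(27) = ping(26)
ping(26) = pong(25)
pong(25) = ping(24)
ping(24) = pong(23)
pong(23) = ping(22)
ping(22) = pong(21)
pong(21) = ping(20)
ping(20) = pong(19)
pong(19) = ping(18)
ping(18) = pong(17)
pong(17) = ping(16)
ping(16) = pong(15)
pong(15) = ping(14)
ping(14) = pong(13)
pong(13) = ping(12)
ping(12) = pong(11)
pong(11) = ping(10)
ping(10) = pong(9)
pong(9) = ping(8)
ping(8) = pong(7)
pong(7) = ping(6)
ping(6) = pong(5)
pong(5) = ping(4)
ping(4) = pong(3)
pong(3) = ping(2)
ping(2) = pong(1)
pong(1) = ping(0)
ping(0) = 1  (base case)
Result: 1

1


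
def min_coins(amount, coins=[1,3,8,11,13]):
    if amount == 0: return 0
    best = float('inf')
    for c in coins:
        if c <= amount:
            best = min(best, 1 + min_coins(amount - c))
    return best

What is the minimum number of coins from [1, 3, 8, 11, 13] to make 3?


Building up with DP:
min_coins(0) = 0
min_coins(1) = min(1+min_coins(0)=1+0=1) = 1
min_coins(2) = min(1+min_coins(1)=1+1=2) = 2
min_coins(3) = min(1+min_coins(2)=1+2=3, 1+min_coins(0)=1+0=1) = 1

1


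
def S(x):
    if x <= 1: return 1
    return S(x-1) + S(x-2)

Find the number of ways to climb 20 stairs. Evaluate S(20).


Building up from base cases:
S(0) = 1
S(1) = 1
S(2) = S(1) + S(0) = 1 + 1 = 2
S(3) = S(2) + S(1) = 2 + 1 = 3
S(4) = S(3) + S(2) = 3 + 2 = 5
S(5) = S(4) + S(3) = 5 + 3 = 8
S(6) = S(5) + S(4) = 8 + 5 = 13
S(7) = S(6) + S(5) = 13 + 8 = 21
S(8) = S(7) + S(6) = 21 + 13 = 34
S(9) = S(8) + S(7) = 34 + 21 = 55
S(10) = S(9) + S(8) = 55 + 34 = 89
S(11) = S(10) + S(9) = 89 + 55 = 144
S(12) = S(11) + S(10) = 144 + 89 = 233
S(13) = S(12) + S(11) = 233 + 144 = 377
S(14) = S(13) + S(12) = 377 + 233 = 610
S(15) = S(14) + S(13) = 610 + 377 = 987
S(16) = S(15) + S(14) = 987 + 610 = 1597
S(17) = S(16) + S(15) = 1597 + 987 = 2584
S(18) = S(17) + S(16) = 2584 + 1597 = 4181
S(19) = S(18) + S(17) = 4181 + 2584 = 6765
S(20) = S(19) + S(18) = 6765 + 4181 = 10946

10946


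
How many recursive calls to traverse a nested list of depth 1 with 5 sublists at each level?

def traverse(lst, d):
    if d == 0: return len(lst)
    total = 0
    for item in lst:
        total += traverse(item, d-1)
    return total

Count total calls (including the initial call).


At depth 0 (root): 1 call
At depth 1: each of 1 parents calls traverse on 5 children = 5 calls
Total: 1 + 5 = 6

6


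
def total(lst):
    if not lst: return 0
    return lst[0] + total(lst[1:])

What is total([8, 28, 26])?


total([8, 28, 26]) = 8 + total([28, 26])
total([28, 26]) = 28 + total([26])
total([26]) = 26 + total([])
total([]) = 0  (base case)
Total: 8 + 28 + 26 + 0 = 62

62


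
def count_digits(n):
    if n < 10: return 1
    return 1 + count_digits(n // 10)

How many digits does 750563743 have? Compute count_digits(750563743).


count_digits(750563743) = 1 + count_digits(75056374)
count_digits(75056374) = 1 + count_digits(7505637)
count_digits(7505637) = 1 + count_digits(750563)
count_digits(750563) = 1 + count_digits(75056)
count_digits(75056) = 1 + count_digits(7505)
count_digits(7505) = 1 + count_digits(750)
count_digits(750) = 1 + count_digits(75)
count_digits(75) = 1 + count_digits(7)
count_digits(7) = 1  (base case: 7 < 10)
Unwinding: 1 + 1 + 1 + 1 + 1 + 1 + 1 + 1 + 1 = 9

9


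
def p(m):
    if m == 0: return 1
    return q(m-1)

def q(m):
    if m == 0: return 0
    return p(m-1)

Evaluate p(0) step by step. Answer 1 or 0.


p(0) = 1  (base case)
Result: 1

1


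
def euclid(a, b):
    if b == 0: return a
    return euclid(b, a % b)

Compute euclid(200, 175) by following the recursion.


euclid(200, 175) = euclid(175, 25)
euclid(175, 25) = euclid(25, 0)
euclid(25, 0) = 25  (base case)

25


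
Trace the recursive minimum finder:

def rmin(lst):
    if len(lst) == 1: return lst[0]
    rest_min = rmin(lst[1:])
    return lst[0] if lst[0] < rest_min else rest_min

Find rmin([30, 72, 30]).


rmin([30, 72, 30]): compare 30 with rmin([72, 30])
rmin([72, 30]): compare 72 with rmin([30])
rmin([30]) = 30  (base case)
Compare 72 with 30 -> 30
Compare 30 with 30 -> 30

30


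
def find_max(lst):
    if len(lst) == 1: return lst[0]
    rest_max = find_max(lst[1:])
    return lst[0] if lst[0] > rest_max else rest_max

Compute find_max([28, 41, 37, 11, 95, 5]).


find_max([28, 41, 37, 11, 95, 5]): compare 28 with find_max([41, 37, 11, 95, 5])
find_max([41, 37, 11, 95, 5]): compare 41 with find_max([37, 11, 95, 5])
find_max([37, 11, 95, 5]): compare 37 with find_max([11, 95, 5])
find_max([11, 95, 5]): compare 11 with find_max([95, 5])
find_max([95, 5]): compare 95 with find_max([5])
find_max([5]) = 5  (base case)
Compare 95 with 5 -> 95
Compare 11 with 95 -> 95
Compare 37 with 95 -> 95
Compare 41 with 95 -> 95
Compare 28 with 95 -> 95

95


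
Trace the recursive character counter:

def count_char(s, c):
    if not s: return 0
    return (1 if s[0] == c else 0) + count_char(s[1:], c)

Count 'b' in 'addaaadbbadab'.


s[0]='a' != 'b' -> 0
s[0]='d' != 'b' -> 0
s[0]='d' != 'b' -> 0
s[0]='a' != 'b' -> 0
s[0]='a' != 'b' -> 0
s[0]='a' != 'b' -> 0
s[0]='d' != 'b' -> 0
s[0]='b' == 'b' -> 1
s[0]='b' == 'b' -> 1
s[0]='a' != 'b' -> 0
s[0]='d' != 'b' -> 0
s[0]='a' != 'b' -> 0
s[0]='b' == 'b' -> 1
Sum: 0 + 0 + 0 + 0 + 0 + 0 + 0 + 1 + 1 + 0 + 0 + 0 + 1 = 3

3


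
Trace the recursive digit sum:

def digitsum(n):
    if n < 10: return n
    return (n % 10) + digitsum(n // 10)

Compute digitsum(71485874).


digitsum(71485874) = 4 + digitsum(7148587)
digitsum(7148587) = 7 + digitsum(714858)
digitsum(714858) = 8 + digitsum(71485)
digitsum(71485) = 5 + digitsum(7148)
digitsum(7148) = 8 + digitsum(714)
digitsum(714) = 4 + digitsum(71)
digitsum(71) = 1 + digitsum(7)
digitsum(7) = 7  (base case)
Total: 4 + 7 + 8 + 5 + 8 + 4 + 1 + 7 = 44

44


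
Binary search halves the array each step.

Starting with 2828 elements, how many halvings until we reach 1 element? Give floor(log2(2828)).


2828 / 2 = 1414
1414 / 2 = 707
707 / 2 = 353
353 / 2 = 176
176 / 2 = 88
88 / 2 = 44
44 / 2 = 22
22 / 2 = 11
11 / 2 = 5
5 / 2 = 2
2 / 2 = 1
Reached 1 after 11 halvings

11


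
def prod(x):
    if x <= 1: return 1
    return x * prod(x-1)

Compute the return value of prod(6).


prod(6)
= 6 * prod(5)
= 6 * 5 * prod(4)
= 6 * 5 * 4 * prod(3)
= 6 * 5 * 4 * 3 * prod(2)
= 6 * 5 * 4 * 3 * 2 * prod(1)
= 6 * 5 * 4 * 3 * 2 * 1
= 720

720


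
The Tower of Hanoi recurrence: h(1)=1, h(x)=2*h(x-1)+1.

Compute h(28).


h(28) = 2 * h(27) + 1
h(27) = 2 * h(26) + 1
h(26) = 2 * h(25) + 1
h(25) = 2 * h(24) + 1
h(24) = 2 * h(23) + 1
h(23) = 2 * h(22) + 1
h(22) = 2 * h(21) + 1
h(21) = 2 * h(20) + 1
h(20) = 2 * h(19) + 1
h(19) = 2 * h(18) + 1
h(18) = 2 * h(17) + 1
h(17) = 2 * h(16) + 1
h(16) = 2 * h(15) + 1
h(15) = 2 * h(14) + 1
h(14) = 2 * h(13) + 1
h(13) = 2 * h(12) + 1
h(12) = 2 * h(11) + 1
h(11) = 2 * h(10) + 1
h(10) = 2 * h(9) + 1
h(9) = 2 * h(8) + 1
h(8) = 2 * h(7) + 1
h(7) = 2 * h(6) + 1
h(6) = 2 * h(5) + 1
h(5) = 2 * h(4) + 1
h(4) = 2 * h(3) + 1
h(3) = 2 * h(2) + 1
h(2) = 2 * h(1) + 1
h(1) = 1  (base case)
h(2) = 2 * 1 + 1 = 3
h(3) = 2 * 3 + 1 = 7
h(4) = 2 * 7 + 1 = 15
h(5) = 2 * 15 + 1 = 31
h(6) = 2 * 31 + 1 = 63
h(7) = 2 * 63 + 1 = 127
h(8) = 2 * 127 + 1 = 255
h(9) = 2 * 255 + 1 = 511
h(10) = 2 * 511 + 1 = 1023
h(11) = 2 * 1023 + 1 = 2047
h(12) = 2 * 2047 + 1 = 4095
h(13) = 2 * 4095 + 1 = 8191
h(14) = 2 * 8191 + 1 = 16383
h(15) = 2 * 16383 + 1 = 32767
h(16) = 2 * 32767 + 1 = 65535
h(17) = 2 * 65535 + 1 = 131071
h(18) = 2 * 131071 + 1 = 262143
h(19) = 2 * 262143 + 1 = 524287
h(20) = 2 * 524287 + 1 = 1048575
h(21) = 2 * 1048575 + 1 = 2097151
h(22) = 2 * 2097151 + 1 = 4194303
h(23) = 2 * 4194303 + 1 = 8388607
h(24) = 2 * 8388607 + 1 = 16777215
h(25) = 2 * 16777215 + 1 = 33554431
h(26) = 2 * 33554431 + 1 = 67108863
h(27) = 2 * 67108863 + 1 = 134217727
h(28) = 2 * 134217727 + 1 = 268435455

268435455


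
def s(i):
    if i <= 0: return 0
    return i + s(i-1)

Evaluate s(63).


s(63)
= 63 + 62 + 61 + 60 + 59 + 58 + 57 + 56 + 55 + 54 + 53 + 52 + 51 + 50 + 49 + 48 + 47 + 46 + 45 + 44 + 43 + 42 + 41 + 40 + 39 + 38 + 37 + 36 + 35 + 34 + 33 + 32 + 31 + 30 + 29 + 28 + 27 + 26 + 25 + 24 + 23 + 22 + 21 + 20 + 19 + 18 + 17 + 16 + 15 + 14 + 13 + 12 + 11 + 10 + 9 + 8 + 7 + 6 + 5 + 4 + 3 + 2 + 1 + s(0)
= 63 + 62 + 61 + 60 + 59 + 58 + 57 + 56 + 55 + 54 + 53 + 52 + 51 + 50 + 49 + 48 + 47 + 46 + 45 + 44 + 43 + 42 + 41 + 40 + 39 + 38 + 37 + 36 + 35 + 34 + 33 + 32 + 31 + 30 + 29 + 28 + 27 + 26 + 25 + 24 + 23 + 22 + 21 + 20 + 19 + 18 + 17 + 16 + 15 + 14 + 13 + 12 + 11 + 10 + 9 + 8 + 7 + 6 + 5 + 4 + 3 + 2 + 1 + 0
= 2016

2016


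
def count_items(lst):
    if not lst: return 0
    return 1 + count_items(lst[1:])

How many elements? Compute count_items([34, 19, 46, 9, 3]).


count_items([34, 19, 46, 9, 3]) = 1 + count_items([19, 46, 9, 3])
count_items([19, 46, 9, 3]) = 1 + count_items([46, 9, 3])
count_items([46, 9, 3]) = 1 + count_items([9, 3])
count_items([9, 3]) = 1 + count_items([3])
count_items([3]) = 1 + count_items([])
count_items([]) = 0  (base case)
Unwinding: 1 + 1 + 1 + 1 + 1 + 0 = 5

5


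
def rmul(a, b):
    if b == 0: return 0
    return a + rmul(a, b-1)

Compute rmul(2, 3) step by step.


rmul(2, 3) = 2 + rmul(2, 2)
rmul(2, 2) = 2 + rmul(2, 1)
rmul(2, 1) = 2 + rmul(2, 0)
rmul(2, 0) = 0  (base case)
Total: 2 + 2 + 2 + 0 = 6

6


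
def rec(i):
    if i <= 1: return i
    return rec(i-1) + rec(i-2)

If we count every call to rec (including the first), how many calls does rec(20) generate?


Let C(n) = total calls for rec(n)
C(0) = 1, C(1) = 1
C(2) = 1 + C(1) + C(0) = 1 + 1 + 1 = 3
C(3) = 1 + C(2) + C(1) = 1 + 3 + 1 = 5
C(4) = 1 + C(3) + C(2) = 1 + 5 + 3 = 9
C(5) = 1 + C(4) + C(3) = 1 + 9 + 5 = 15
C(6) = 1 + C(5) + C(4) = 1 + 15 + 9 = 25
C(7) = 1 + C(6) + C(5) = 1 + 25 + 15 = 41
C(8) = 1 + C(7) + C(6) = 1 + 41 + 25 = 67
C(9) = 1 + C(8) + C(7) = 1 + 67 + 41 = 109
C(10) = 1 + C(9) + C(8) = 1 + 109 + 67 = 177
C(11) = 1 + C(10) + C(9) = 1 + 177 + 109 = 287
C(12) = 1 + C(11) + C(10) = 1 + 287 + 177 = 465
C(13) = 1 + C(12) + C(11) = 1 + 465 + 287 = 753
C(14) = 1 + C(13) + C(12) = 1 + 753 + 465 = 1219
C(15) = 1 + C(14) + C(13) = 1 + 1219 + 753 = 1973
C(16) = 1 + C(15) + C(14) = 1 + 1973 + 1219 = 3193
C(17) = 1 + C(16) + C(15) = 1 + 3193 + 1973 = 5167
C(18) = 1 + C(17) + C(16) = 1 + 5167 + 3193 = 8361
C(19) = 1 + C(18) + C(17) = 1 + 8361 + 5167 = 13529
C(20) = 1 + C(19) + C(18) = 1 + 13529 + 8361 = 21891

21891


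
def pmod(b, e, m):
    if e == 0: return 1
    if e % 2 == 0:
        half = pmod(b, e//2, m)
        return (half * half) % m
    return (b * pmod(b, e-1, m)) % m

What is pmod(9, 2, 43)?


pmod(9, 2, 43): e is even, compute pmod(9, 1, 43)
  pmod(9, 1, 43): e is odd, compute pmod(9, 0, 43)
    pmod(9, 0, 43) = 1
  (9 * 1) % 43 = 9
half=9, (9*9) % 43 = 38

38


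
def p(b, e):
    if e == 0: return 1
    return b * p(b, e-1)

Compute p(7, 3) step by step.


p(7, 3)
= 7 * p(7, 2)
= 7 * 7 * p(7, 1)
= 7 * 7 * 7 * p(7, 0)
= 7 * 7 * 7 * 1
= 343

343


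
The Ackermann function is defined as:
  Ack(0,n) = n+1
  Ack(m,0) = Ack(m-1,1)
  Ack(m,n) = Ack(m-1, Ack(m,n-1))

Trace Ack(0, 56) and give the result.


Ack(0, 56) = 57
Result: Ack(0, 56) = 57

57


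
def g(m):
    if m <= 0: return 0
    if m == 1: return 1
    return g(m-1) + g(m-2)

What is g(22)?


Computing g(22) bottom-up:
g(0) = 0
g(1) = 1
g(2) = g(1) + g(0) = 1 + 0 = 1
g(3) = g(2) + g(1) = 1 + 1 = 2
g(4) = g(3) + g(2) = 2 + 1 = 3
g(5) = g(4) + g(3) = 3 + 2 = 5
g(6) = g(5) + g(4) = 5 + 3 = 8
g(7) = g(6) + g(5) = 8 + 5 = 13
g(8) = g(7) + g(6) = 13 + 8 = 21
g(9) = g(8) + g(7) = 21 + 13 = 34
g(10) = g(9) + g(8) = 34 + 21 = 55
g(11) = g(10) + g(9) = 55 + 34 = 89
g(12) = g(11) + g(10) = 89 + 55 = 144
g(13) = g(12) + g(11) = 144 + 89 = 233
g(14) = g(13) + g(12) = 233 + 144 = 377
g(15) = g(14) + g(13) = 377 + 233 = 610
g(16) = g(15) + g(14) = 610 + 377 = 987
g(17) = g(16) + g(15) = 987 + 610 = 1597
g(18) = g(17) + g(16) = 1597 + 987 = 2584
g(19) = g(18) + g(17) = 2584 + 1597 = 4181
g(20) = g(19) + g(18) = 4181 + 2584 = 6765
g(21) = g(20) + g(19) = 6765 + 4181 = 10946
g(22) = g(21) + g(20) = 10946 + 6765 = 17711

17711


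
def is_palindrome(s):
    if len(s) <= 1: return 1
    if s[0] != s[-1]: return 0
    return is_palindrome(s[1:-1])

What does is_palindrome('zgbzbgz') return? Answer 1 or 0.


is_palindrome('zgbzbgz'): s[0]='z' == s[-1]='z' -> check is_palindrome('gbzbg')
is_palindrome('gbzbg'): s[0]='g' == s[-1]='g' -> check is_palindrome('bzb')
is_palindrome('bzb'): s[0]='b' == s[-1]='b' -> check is_palindrome('z')
is_palindrome('z'): len <= 1 -> return 1  (base case)
Result: 1 (palindrome)

1


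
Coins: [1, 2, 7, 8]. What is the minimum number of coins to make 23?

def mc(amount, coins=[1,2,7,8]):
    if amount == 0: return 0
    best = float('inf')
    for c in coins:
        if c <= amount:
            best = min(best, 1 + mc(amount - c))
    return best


Building up with DP:
mc(0) = 0
mc(1) = min(1+mc(0)=1+0=1) = 1
mc(2) = min(1+mc(1)=1+1=2, 1+mc(0)=1+0=1) = 1
mc(3) = min(1+mc(2)=1+1=2, 1+mc(1)=1+1=2) = 2
mc(4) = min(1+mc(3)=1+2=3, 1+mc(2)=1+1=2) = 2
mc(5) = min(1+mc(4)=1+2=3, 1+mc(3)=1+2=3) = 3
mc(6) = min(1+mc(5)=1+3=4, 1+mc(4)=1+2=3) = 3
mc(7) = min(1+mc(6)=1+3=4, 1+mc(5)=1+3=4, 1+mc(0)=1+0=1) = 1
mc(8) = min(1+mc(7)=1+1=2, 1+mc(6)=1+3=4, 1+mc(1)=1+1=2, 1+mc(0)=1+0=1) = 1
mc(9) = min(1+mc(8)=1+1=2, 1+mc(7)=1+1=2, 1+mc(2)=1+1=2, 1+mc(1)=1+1=2) = 2
mc(10) = min(1+mc(9)=1+2=3, 1+mc(8)=1+1=2, 1+mc(3)=1+2=3, 1+mc(2)=1+1=2) = 2
mc(11) = min(1+mc(10)=1+2=3, 1+mc(9)=1+2=3, 1+mc(4)=1+2=3, 1+mc(3)=1+2=3) = 3
mc(12) = min(1+mc(11)=1+3=4, 1+mc(10)=1+2=3, 1+mc(5)=1+3=4, 1+mc(4)=1+2=3) = 3
mc(13) = min(1+mc(12)=1+3=4, 1+mc(11)=1+3=4, 1+mc(6)=1+3=4, 1+mc(5)=1+3=4) = 4
mc(14) = min(1+mc(13)=1+4=5, 1+mc(12)=1+3=4, 1+mc(7)=1+1=2, 1+mc(6)=1+3=4) = 2
mc(15) = min(1+mc(14)=1+2=3, 1+mc(13)=1+4=5, 1+mc(8)=1+1=2, 1+mc(7)=1+1=2) = 2
mc(16) = min(1+mc(15)=1+2=3, 1+mc(14)=1+2=3, 1+mc(9)=1+2=3, 1+mc(8)=1+1=2) = 2
mc(17) = min(1+mc(16)=1+2=3, 1+mc(15)=1+2=3, 1+mc(10)=1+2=3, 1+mc(9)=1+2=3) = 3
mc(18) = min(1+mc(17)=1+3=4, 1+mc(16)=1+2=3, 1+mc(11)=1+3=4, 1+mc(10)=1+2=3) = 3
mc(19) = min(1+mc(18)=1+3=4, 1+mc(17)=1+3=4, 1+mc(12)=1+3=4, 1+mc(11)=1+3=4) = 4
mc(20) = min(1+mc(19)=1+4=5, 1+mc(18)=1+3=4, 1+mc(13)=1+4=5, 1+mc(12)=1+3=4) = 4
mc(21) = min(1+mc(20)=1+4=5, 1+mc(19)=1+4=5, 1+mc(14)=1+2=3, 1+mc(13)=1+4=5) = 3
mc(22) = min(1+mc(21)=1+3=4, 1+mc(20)=1+4=5, 1+mc(15)=1+2=3, 1+mc(14)=1+2=3) = 3
mc(23) = min(1+mc(22)=1+3=4, 1+mc(21)=1+3=4, 1+mc(16)=1+2=3, 1+mc(15)=1+2=3) = 3

3


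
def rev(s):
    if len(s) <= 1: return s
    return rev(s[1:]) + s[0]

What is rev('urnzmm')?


rev('urnzmm') = rev('rnzmm') + 'u'
rev('rnzmm') = rev('nzmm') + 'r'
rev('nzmm') = rev('zmm') + 'n'
rev('zmm') = rev('mm') + 'z'
rev('mm') = rev('m') + 'm'
rev('m') = 'm'  (base case)
Concatenating: 'm' + 'm' + 'z' + 'n' + 'r' + 'u' = 'mmznru'

mmznru


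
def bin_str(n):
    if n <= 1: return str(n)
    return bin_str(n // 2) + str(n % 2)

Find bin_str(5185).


bin_str(5185) = bin_str(2592) + '1'
bin_str(2592) = bin_str(1296) + '0'
bin_str(1296) = bin_str(648) + '0'
bin_str(648) = bin_str(324) + '0'
bin_str(324) = bin_str(162) + '0'
bin_str(162) = bin_str(81) + '0'
bin_str(81) = bin_str(40) + '1'
bin_str(40) = bin_str(20) + '0'
bin_str(20) = bin_str(10) + '0'
bin_str(10) = bin_str(5) + '0'
bin_str(5) = bin_str(2) + '1'
bin_str(2) = bin_str(1) + '0'
bin_str(1) = '1'  (base case)
Concatenating: '1' + '0' + '1' + '0' + '0' + '0' + '1' + '0' + '0' + '0' + '0' + '0' + '1' = '1010001000001'

1010001000001


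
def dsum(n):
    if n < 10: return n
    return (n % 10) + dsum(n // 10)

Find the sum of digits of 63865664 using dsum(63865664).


dsum(63865664) = 4 + dsum(6386566)
dsum(6386566) = 6 + dsum(638656)
dsum(638656) = 6 + dsum(63865)
dsum(63865) = 5 + dsum(6386)
dsum(6386) = 6 + dsum(638)
dsum(638) = 8 + dsum(63)
dsum(63) = 3 + dsum(6)
dsum(6) = 6  (base case)
Total: 4 + 6 + 6 + 5 + 6 + 8 + 3 + 6 = 44

44


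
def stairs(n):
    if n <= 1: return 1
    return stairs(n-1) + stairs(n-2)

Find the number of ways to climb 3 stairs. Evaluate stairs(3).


Building up from base cases:
stairs(0) = 1
stairs(1) = 1
stairs(2) = stairs(1) + stairs(0) = 1 + 1 = 2
stairs(3) = stairs(2) + stairs(1) = 2 + 1 = 3

3


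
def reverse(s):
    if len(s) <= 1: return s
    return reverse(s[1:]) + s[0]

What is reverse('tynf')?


reverse('tynf') = reverse('ynf') + 't'
reverse('ynf') = reverse('nf') + 'y'
reverse('nf') = reverse('f') + 'n'
reverse('f') = 'f'  (base case)
Concatenating: 'f' + 'n' + 'y' + 't' = 'fnyt'

fnyt


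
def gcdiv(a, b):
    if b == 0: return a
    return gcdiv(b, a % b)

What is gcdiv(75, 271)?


gcdiv(75, 271) = gcdiv(271, 75)
gcdiv(271, 75) = gcdiv(75, 46)
gcdiv(75, 46) = gcdiv(46, 29)
gcdiv(46, 29) = gcdiv(29, 17)
gcdiv(29, 17) = gcdiv(17, 12)
gcdiv(17, 12) = gcdiv(12, 5)
gcdiv(12, 5) = gcdiv(5, 2)
gcdiv(5, 2) = gcdiv(2, 1)
gcdiv(2, 1) = gcdiv(1, 0)
gcdiv(1, 0) = 1  (base case)

1


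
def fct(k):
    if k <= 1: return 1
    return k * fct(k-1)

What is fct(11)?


fct(11)
= 11 * fct(10)
= 11 * 10 * fct(9)
= 11 * 10 * 9 * fct(8)
= 11 * 10 * 9 * 8 * fct(7)
= 11 * 10 * 9 * 8 * 7 * fct(6)
= 11 * 10 * 9 * 8 * 7 * 6 * fct(5)
= 11 * 10 * 9 * 8 * 7 * 6 * 5 * fct(4)
= 11 * 10 * 9 * 8 * 7 * 6 * 5 * 4 * fct(3)
= 11 * 10 * 9 * 8 * 7 * 6 * 5 * 4 * 3 * fct(2)
= 11 * 10 * 9 * 8 * 7 * 6 * 5 * 4 * 3 * 2 * fct(1)
= 11 * 10 * 9 * 8 * 7 * 6 * 5 * 4 * 3 * 2 * 1
= 39916800

39916800


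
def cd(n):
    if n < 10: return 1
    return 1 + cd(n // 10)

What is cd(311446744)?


cd(311446744) = 1 + cd(31144674)
cd(31144674) = 1 + cd(3114467)
cd(3114467) = 1 + cd(311446)
cd(311446) = 1 + cd(31144)
cd(31144) = 1 + cd(3114)
cd(3114) = 1 + cd(311)
cd(311) = 1 + cd(31)
cd(31) = 1 + cd(3)
cd(3) = 1  (base case: 3 < 10)
Unwinding: 1 + 1 + 1 + 1 + 1 + 1 + 1 + 1 + 1 = 9

9


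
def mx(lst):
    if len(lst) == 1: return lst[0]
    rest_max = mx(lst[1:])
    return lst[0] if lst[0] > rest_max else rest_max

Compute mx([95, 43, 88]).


mx([95, 43, 88]): compare 95 with mx([43, 88])
mx([43, 88]): compare 43 with mx([88])
mx([88]) = 88  (base case)
Compare 43 with 88 -> 88
Compare 95 with 88 -> 95

95


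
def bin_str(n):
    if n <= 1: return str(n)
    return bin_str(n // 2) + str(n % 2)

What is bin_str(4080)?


bin_str(4080) = bin_str(2040) + '0'
bin_str(2040) = bin_str(1020) + '0'
bin_str(1020) = bin_str(510) + '0'
bin_str(510) = bin_str(255) + '0'
bin_str(255) = bin_str(127) + '1'
bin_str(127) = bin_str(63) + '1'
bin_str(63) = bin_str(31) + '1'
bin_str(31) = bin_str(15) + '1'
bin_str(15) = bin_str(7) + '1'
bin_str(7) = bin_str(3) + '1'
bin_str(3) = bin_str(1) + '1'
bin_str(1) = '1'  (base case)
Concatenating: '1' + '1' + '1' + '1' + '1' + '1' + '1' + '1' + '0' + '0' + '0' + '0' = '111111110000'

111111110000


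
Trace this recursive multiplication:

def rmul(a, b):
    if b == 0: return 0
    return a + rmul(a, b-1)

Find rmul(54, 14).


rmul(54, 14) = 54 + rmul(54, 13)
rmul(54, 13) = 54 + rmul(54, 12)
rmul(54, 12) = 54 + rmul(54, 11)
rmul(54, 11) = 54 + rmul(54, 10)
rmul(54, 10) = 54 + rmul(54, 9)
rmul(54, 9) = 54 + rmul(54, 8)
rmul(54, 8) = 54 + rmul(54, 7)
rmul(54, 7) = 54 + rmul(54, 6)
rmul(54, 6) = 54 + rmul(54, 5)
rmul(54, 5) = 54 + rmul(54, 4)
rmul(54, 4) = 54 + rmul(54, 3)
rmul(54, 3) = 54 + rmul(54, 2)
rmul(54, 2) = 54 + rmul(54, 1)
rmul(54, 1) = 54 + rmul(54, 0)
rmul(54, 0) = 0  (base case)
Total: 54 + 54 + 54 + 54 + 54 + 54 + 54 + 54 + 54 + 54 + 54 + 54 + 54 + 54 + 0 = 756

756


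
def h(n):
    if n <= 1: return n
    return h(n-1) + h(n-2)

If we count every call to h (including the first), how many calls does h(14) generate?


Let C(n) = total calls for h(n)
C(0) = 1, C(1) = 1
C(2) = 1 + C(1) + C(0) = 1 + 1 + 1 = 3
C(3) = 1 + C(2) + C(1) = 1 + 3 + 1 = 5
C(4) = 1 + C(3) + C(2) = 1 + 5 + 3 = 9
C(5) = 1 + C(4) + C(3) = 1 + 9 + 5 = 15
C(6) = 1 + C(5) + C(4) = 1 + 15 + 9 = 25
C(7) = 1 + C(6) + C(5) = 1 + 25 + 15 = 41
C(8) = 1 + C(7) + C(6) = 1 + 41 + 25 = 67
C(9) = 1 + C(8) + C(7) = 1 + 67 + 41 = 109
C(10) = 1 + C(9) + C(8) = 1 + 109 + 67 = 177
C(11) = 1 + C(10) + C(9) = 1 + 177 + 109 = 287
C(12) = 1 + C(11) + C(10) = 1 + 287 + 177 = 465
C(13) = 1 + C(12) + C(11) = 1 + 465 + 287 = 753
C(14) = 1 + C(13) + C(12) = 1 + 753 + 465 = 1219

1219


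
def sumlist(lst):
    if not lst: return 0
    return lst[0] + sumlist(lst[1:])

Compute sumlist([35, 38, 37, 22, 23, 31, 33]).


sumlist([35, 38, 37, 22, 23, 31, 33]) = 35 + sumlist([38, 37, 22, 23, 31, 33])
sumlist([38, 37, 22, 23, 31, 33]) = 38 + sumlist([37, 22, 23, 31, 33])
sumlist([37, 22, 23, 31, 33]) = 37 + sumlist([22, 23, 31, 33])
sumlist([22, 23, 31, 33]) = 22 + sumlist([23, 31, 33])
sumlist([23, 31, 33]) = 23 + sumlist([31, 33])
sumlist([31, 33]) = 31 + sumlist([33])
sumlist([33]) = 33 + sumlist([])
sumlist([]) = 0  (base case)
Total: 35 + 38 + 37 + 22 + 23 + 31 + 33 + 0 = 219

219
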